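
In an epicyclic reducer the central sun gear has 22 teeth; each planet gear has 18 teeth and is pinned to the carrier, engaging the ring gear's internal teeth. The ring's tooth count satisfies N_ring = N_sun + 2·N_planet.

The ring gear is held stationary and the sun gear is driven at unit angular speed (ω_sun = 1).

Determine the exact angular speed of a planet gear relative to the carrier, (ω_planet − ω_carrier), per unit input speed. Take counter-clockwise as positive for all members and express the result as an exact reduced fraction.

-319/360

N_ring = 22 + 2·18 = 58
22(ω_s−ω_c) = −58(ω_r−ω_c),  ω_r=0, ω_s=1
22(1−ω_c) = −58(0−ω_c)  ⇒  80ω_c = 22  ⇒  ω_c = 11/40
sun–planet: 22·(1−11/40) = −18·(ω_p−ω_c)  ⇒  ω_p−ω_c = −(22/18)·(29/40) = -319/360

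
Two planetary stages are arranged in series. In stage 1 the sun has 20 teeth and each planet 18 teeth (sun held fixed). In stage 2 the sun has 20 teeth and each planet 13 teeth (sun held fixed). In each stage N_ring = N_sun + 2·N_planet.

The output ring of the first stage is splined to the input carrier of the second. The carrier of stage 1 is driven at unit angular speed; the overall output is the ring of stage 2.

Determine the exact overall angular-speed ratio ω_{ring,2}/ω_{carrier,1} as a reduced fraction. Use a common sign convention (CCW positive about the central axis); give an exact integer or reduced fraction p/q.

Stage 1: N_ring = 20 + 2·18 = 56
Stage 1: 20(ω_s−ω_c) = −56(ω_r−ω_c),  ω_s=0, ω_c=1
Stage 1: ω_r = 1 − (20/56)(0−1) = 19/14
  ⇒ ω_r¹/ω_c¹ = 19/14
Stage 2: N_ring = 20 + 2·13 = 46
Stage 2: 20(ω_s−ω_c) = −46(ω_r−ω_c),  ω_s=0, ω_c=1
Stage 2: ω_r = 1 − (20/46)(0−1) = 33/23
  ⇒ ω_r²/ω_c² = 33/23
Coupling ω_c² = ω_r¹ ⇒ overall = 19/14 × 33/23 = 627/322

627/322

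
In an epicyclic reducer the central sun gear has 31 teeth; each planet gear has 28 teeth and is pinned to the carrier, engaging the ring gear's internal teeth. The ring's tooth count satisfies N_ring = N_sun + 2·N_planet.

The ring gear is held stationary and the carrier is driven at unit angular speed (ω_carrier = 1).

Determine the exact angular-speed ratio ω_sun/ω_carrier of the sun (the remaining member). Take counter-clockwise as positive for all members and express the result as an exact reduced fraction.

N_ring = 31 + 2·28 = 87
31(ω_s−ω_c) = −87(ω_r−ω_c),  ω_r=0, ω_c=1
ω_s = 1 − (87/31)(0−1) = 118/31
ω_s/ω_c = 118/31

118/31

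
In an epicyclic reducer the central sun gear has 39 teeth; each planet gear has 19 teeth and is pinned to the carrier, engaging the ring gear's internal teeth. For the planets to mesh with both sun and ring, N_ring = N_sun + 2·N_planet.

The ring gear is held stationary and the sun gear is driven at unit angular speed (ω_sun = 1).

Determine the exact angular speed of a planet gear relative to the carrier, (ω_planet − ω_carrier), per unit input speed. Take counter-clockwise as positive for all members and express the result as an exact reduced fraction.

N_ring = 39 + 2·19 = 77
39(ω_s−ω_c) = −77(ω_r−ω_c),  ω_r=0, ω_s=1
39(1−ω_c) = −77(0−ω_c)  ⇒  116ω_c = 39  ⇒  ω_c = 39/116
sun–planet: 39·(1−39/116) = −19·(ω_p−ω_c)  ⇒  ω_p−ω_c = −(39/19)·(77/116) = -3003/2204

-3003/2204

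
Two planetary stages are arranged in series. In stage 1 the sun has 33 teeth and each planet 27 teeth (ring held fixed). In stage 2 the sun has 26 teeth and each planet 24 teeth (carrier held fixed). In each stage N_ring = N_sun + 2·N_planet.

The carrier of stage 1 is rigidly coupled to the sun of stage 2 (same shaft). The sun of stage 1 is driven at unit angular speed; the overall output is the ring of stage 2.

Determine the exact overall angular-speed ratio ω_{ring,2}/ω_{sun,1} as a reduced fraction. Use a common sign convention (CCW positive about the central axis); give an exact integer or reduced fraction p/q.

Stage 1: N_ring = 33 + 2·27 = 87
Stage 1: 33(ω_s−ω_c) = −87(ω_r−ω_c),  ω_r=0, ω_s=1
Stage 1: 33(1−ω_c) = −87(0−ω_c)  ⇒  120ω_c = 33  ⇒  ω_c = 11/40
  ⇒ ω_c¹/ω_s¹ = 11/40
Stage 2: N_ring = 26 + 2·24 = 74
Stage 2: 26(ω_s−ω_c) = −74(ω_r−ω_c),  ω_c=0, ω_s=1
Stage 2: ω_r = 0 − (26/74)(1−0) = -13/37
  ⇒ ω_r²/ω_s² = -13/37
Coupling ω_s² = ω_c¹ ⇒ overall = 11/40 × -13/37 = -143/1480

-143/1480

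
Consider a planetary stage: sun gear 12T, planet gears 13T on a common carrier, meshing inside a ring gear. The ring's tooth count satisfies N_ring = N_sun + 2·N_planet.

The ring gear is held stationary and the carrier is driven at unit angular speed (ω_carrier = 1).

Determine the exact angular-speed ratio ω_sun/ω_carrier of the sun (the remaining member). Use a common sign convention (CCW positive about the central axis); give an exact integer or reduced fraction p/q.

N_ring = 12 + 2·13 = 38
12(ω_s−ω_c) = −38(ω_r−ω_c),  ω_r=0, ω_c=1
ω_s = 1 − (38/12)(0−1) = 25/6
ω_s/ω_c = 25/6

25/6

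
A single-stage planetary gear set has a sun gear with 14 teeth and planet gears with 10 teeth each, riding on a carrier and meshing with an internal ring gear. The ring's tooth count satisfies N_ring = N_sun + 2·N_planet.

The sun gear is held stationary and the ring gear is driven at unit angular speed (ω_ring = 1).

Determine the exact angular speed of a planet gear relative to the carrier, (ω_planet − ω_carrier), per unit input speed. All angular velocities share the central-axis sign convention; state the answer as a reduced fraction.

N_ring = 14 + 2·10 = 34
14(ω_s−ω_c) = −34(ω_r−ω_c),  ω_s=0, ω_r=1
14(0−ω_c) = −34(1−ω_c)  ⇒  48ω_c = 34  ⇒  ω_c = 17/24
sun–planet: 14·(0−17/24) = −10·(ω_p−ω_c)  ⇒  ω_p−ω_c = −(14/10)·(-17/24) = 119/120

119/120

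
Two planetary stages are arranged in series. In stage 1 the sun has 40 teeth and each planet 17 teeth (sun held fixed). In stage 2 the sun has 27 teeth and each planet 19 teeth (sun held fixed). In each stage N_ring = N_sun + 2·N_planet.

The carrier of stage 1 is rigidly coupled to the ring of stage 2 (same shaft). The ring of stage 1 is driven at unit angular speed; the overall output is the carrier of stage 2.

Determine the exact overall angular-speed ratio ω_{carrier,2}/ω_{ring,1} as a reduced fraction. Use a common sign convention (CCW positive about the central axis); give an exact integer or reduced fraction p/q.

2405/5244

Stage 1: N_ring = 40 + 2·17 = 74
Stage 1: 40(ω_s−ω_c) = −74(ω_r−ω_c),  ω_s=0, ω_r=1
Stage 1: 40(0−ω_c) = −74(1−ω_c)  ⇒  114ω_c = 74  ⇒  ω_c = 37/57
  ⇒ ω_c¹/ω_r¹ = 37/57
Stage 2: N_ring = 27 + 2·19 = 65
Stage 2: 27(ω_s−ω_c) = −65(ω_r−ω_c),  ω_s=0, ω_r=1
Stage 2: 27(0−ω_c) = −65(1−ω_c)  ⇒  92ω_c = 65  ⇒  ω_c = 65/92
  ⇒ ω_c²/ω_r² = 65/92
Coupling ω_r² = ω_c¹ ⇒ overall = 37/57 × 65/92 = 2405/5244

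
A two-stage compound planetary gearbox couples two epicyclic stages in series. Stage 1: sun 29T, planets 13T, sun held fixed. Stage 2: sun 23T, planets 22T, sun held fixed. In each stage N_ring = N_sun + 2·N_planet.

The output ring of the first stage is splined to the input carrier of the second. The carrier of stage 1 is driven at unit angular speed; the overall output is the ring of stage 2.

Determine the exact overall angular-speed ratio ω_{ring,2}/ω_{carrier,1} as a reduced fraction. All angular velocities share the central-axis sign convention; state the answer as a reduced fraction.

1512/737

Stage 1: N_ring = 29 + 2·13 = 55
Stage 1: 29(ω_s−ω_c) = −55(ω_r−ω_c),  ω_s=0, ω_c=1
Stage 1: ω_r = 1 − (29/55)(0−1) = 84/55
  ⇒ ω_r¹/ω_c¹ = 84/55
Stage 2: N_ring = 23 + 2·22 = 67
Stage 2: 23(ω_s−ω_c) = −67(ω_r−ω_c),  ω_s=0, ω_c=1
Stage 2: ω_r = 1 − (23/67)(0−1) = 90/67
  ⇒ ω_r²/ω_c² = 90/67
Coupling ω_c² = ω_r¹ ⇒ overall = 84/55 × 90/67 = 1512/737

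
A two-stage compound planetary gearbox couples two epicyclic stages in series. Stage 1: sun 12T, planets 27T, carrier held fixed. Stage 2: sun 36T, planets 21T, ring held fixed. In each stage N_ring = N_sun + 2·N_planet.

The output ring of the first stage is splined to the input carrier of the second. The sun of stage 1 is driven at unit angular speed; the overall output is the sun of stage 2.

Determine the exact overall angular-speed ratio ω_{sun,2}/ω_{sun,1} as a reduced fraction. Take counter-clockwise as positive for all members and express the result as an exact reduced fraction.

Stage 1: N_ring = 12 + 2·27 = 66
Stage 1: 12(ω_s−ω_c) = −66(ω_r−ω_c),  ω_c=0, ω_s=1
Stage 1: ω_r = 0 − (12/66)(1−0) = -2/11
  ⇒ ω_r¹/ω_s¹ = -2/11
Stage 2: N_ring = 36 + 2·21 = 78
Stage 2: 36(ω_s−ω_c) = −78(ω_r−ω_c),  ω_r=0, ω_c=1
Stage 2: ω_s = 1 − (78/36)(0−1) = 19/6
  ⇒ ω_s²/ω_c² = 19/6
Coupling ω_c² = ω_r¹ ⇒ overall = -2/11 × 19/6 = -19/33

-19/33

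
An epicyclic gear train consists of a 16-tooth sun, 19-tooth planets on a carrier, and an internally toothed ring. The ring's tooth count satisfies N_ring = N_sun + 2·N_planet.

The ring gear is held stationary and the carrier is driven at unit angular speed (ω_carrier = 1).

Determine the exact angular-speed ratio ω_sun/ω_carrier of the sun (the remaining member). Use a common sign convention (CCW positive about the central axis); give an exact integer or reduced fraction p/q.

35/8

N_ring = 16 + 2·19 = 54
16(ω_s−ω_c) = −54(ω_r−ω_c),  ω_r=0, ω_c=1
ω_s = 1 − (54/16)(0−1) = 35/8
ω_s/ω_c = 35/8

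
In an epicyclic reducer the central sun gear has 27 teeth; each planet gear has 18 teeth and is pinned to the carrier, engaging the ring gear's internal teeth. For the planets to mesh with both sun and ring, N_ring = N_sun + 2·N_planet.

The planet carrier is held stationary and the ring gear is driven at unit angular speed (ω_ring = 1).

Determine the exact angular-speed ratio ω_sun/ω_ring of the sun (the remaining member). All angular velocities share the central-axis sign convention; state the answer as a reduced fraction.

-7/3

N_ring = 27 + 2·18 = 63
27(ω_s−ω_c) = −63(ω_r−ω_c),  ω_c=0, ω_r=1
ω_s = 0 − (63/27)(1−0) = -7/3
ω_s/ω_r = -7/3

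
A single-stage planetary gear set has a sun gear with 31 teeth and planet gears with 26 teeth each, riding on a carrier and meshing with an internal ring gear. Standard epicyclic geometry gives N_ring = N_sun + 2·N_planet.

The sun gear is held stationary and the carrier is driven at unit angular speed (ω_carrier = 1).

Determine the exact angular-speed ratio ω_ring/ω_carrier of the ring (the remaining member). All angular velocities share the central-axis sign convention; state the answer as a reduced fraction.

N_ring = 31 + 2·26 = 83
31(ω_s−ω_c) = −83(ω_r−ω_c),  ω_s=0, ω_c=1
ω_r = 1 − (31/83)(0−1) = 114/83
ω_r/ω_c = 114/83

114/83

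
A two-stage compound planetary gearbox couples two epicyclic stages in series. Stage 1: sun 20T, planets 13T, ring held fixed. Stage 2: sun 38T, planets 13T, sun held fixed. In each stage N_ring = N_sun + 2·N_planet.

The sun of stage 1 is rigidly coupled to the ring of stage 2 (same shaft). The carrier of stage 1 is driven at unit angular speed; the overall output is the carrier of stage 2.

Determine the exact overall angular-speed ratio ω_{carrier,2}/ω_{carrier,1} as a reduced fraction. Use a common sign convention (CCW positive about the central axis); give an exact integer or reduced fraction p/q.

Stage 1: N_ring = 20 + 2·13 = 46
Stage 1: 20(ω_s−ω_c) = −46(ω_r−ω_c),  ω_r=0, ω_c=1
Stage 1: ω_s = 1 − (46/20)(0−1) = 33/10
  ⇒ ω_s¹/ω_c¹ = 33/10
Stage 2: N_ring = 38 + 2·13 = 64
Stage 2: 38(ω_s−ω_c) = −64(ω_r−ω_c),  ω_s=0, ω_r=1
Stage 2: 38(0−ω_c) = −64(1−ω_c)  ⇒  102ω_c = 64  ⇒  ω_c = 32/51
  ⇒ ω_c²/ω_r² = 32/51
Coupling ω_r² = ω_s¹ ⇒ overall = 33/10 × 32/51 = 176/85

176/85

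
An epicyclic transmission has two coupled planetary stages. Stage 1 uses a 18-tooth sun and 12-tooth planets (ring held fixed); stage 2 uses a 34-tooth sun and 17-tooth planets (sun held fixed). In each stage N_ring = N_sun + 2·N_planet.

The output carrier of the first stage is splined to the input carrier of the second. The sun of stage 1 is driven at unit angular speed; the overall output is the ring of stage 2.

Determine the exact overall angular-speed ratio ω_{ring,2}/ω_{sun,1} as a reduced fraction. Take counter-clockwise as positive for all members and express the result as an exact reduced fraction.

Stage 1: N_ring = 18 + 2·12 = 42
Stage 1: 18(ω_s−ω_c) = −42(ω_r−ω_c),  ω_r=0, ω_s=1
Stage 1: 18(1−ω_c) = −42(0−ω_c)  ⇒  60ω_c = 18  ⇒  ω_c = 3/10
  ⇒ ω_c¹/ω_s¹ = 3/10
Stage 2: N_ring = 34 + 2·17 = 68
Stage 2: 34(ω_s−ω_c) = −68(ω_r−ω_c),  ω_s=0, ω_c=1
Stage 2: ω_r = 1 − (34/68)(0−1) = 3/2
  ⇒ ω_r²/ω_c² = 3/2
Coupling ω_c² = ω_c¹ ⇒ overall = 3/10 × 3/2 = 9/20

9/20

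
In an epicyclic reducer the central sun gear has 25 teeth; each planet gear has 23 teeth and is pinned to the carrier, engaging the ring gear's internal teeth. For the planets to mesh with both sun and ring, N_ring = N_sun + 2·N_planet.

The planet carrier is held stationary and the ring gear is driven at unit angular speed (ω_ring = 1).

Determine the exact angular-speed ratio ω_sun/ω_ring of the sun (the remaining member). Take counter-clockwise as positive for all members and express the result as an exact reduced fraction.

-71/25

N_ring = 25 + 2·23 = 71
25(ω_s−ω_c) = −71(ω_r−ω_c),  ω_c=0, ω_r=1
ω_s = 0 − (71/25)(1−0) = -71/25
ω_s/ω_r = -71/25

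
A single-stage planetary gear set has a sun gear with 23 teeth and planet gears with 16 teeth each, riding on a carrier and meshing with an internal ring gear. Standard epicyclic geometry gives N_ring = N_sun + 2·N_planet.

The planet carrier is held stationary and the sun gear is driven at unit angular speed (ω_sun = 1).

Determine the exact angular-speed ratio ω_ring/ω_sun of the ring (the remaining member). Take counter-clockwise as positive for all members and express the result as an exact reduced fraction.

N_ring = 23 + 2·16 = 55
23(ω_s−ω_c) = −55(ω_r−ω_c),  ω_c=0, ω_s=1
ω_r = 0 − (23/55)(1−0) = -23/55
ω_r/ω_s = -23/55

-23/55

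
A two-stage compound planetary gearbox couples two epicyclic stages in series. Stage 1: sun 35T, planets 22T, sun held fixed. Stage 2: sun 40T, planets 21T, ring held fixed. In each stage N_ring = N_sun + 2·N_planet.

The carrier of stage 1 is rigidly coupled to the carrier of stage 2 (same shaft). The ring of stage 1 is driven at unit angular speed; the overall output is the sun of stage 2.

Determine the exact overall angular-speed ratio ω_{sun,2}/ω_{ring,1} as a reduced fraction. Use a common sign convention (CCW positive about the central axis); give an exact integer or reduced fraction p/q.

4819/2280

Stage 1: N_ring = 35 + 2·22 = 79
Stage 1: 35(ω_s−ω_c) = −79(ω_r−ω_c),  ω_s=0, ω_r=1
Stage 1: 35(0−ω_c) = −79(1−ω_c)  ⇒  114ω_c = 79  ⇒  ω_c = 79/114
  ⇒ ω_c¹/ω_r¹ = 79/114
Stage 2: N_ring = 40 + 2·21 = 82
Stage 2: 40(ω_s−ω_c) = −82(ω_r−ω_c),  ω_r=0, ω_c=1
Stage 2: ω_s = 1 − (82/40)(0−1) = 61/20
  ⇒ ω_s²/ω_c² = 61/20
Coupling ω_c² = ω_c¹ ⇒ overall = 79/114 × 61/20 = 4819/2280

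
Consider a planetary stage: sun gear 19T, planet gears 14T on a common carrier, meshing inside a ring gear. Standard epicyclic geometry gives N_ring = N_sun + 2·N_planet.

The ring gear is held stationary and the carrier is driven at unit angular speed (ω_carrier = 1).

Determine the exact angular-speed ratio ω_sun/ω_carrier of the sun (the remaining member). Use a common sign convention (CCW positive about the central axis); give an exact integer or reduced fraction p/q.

N_ring = 19 + 2·14 = 47
19(ω_s−ω_c) = −47(ω_r−ω_c),  ω_r=0, ω_c=1
ω_s = 1 − (47/19)(0−1) = 66/19
ω_s/ω_c = 66/19

66/19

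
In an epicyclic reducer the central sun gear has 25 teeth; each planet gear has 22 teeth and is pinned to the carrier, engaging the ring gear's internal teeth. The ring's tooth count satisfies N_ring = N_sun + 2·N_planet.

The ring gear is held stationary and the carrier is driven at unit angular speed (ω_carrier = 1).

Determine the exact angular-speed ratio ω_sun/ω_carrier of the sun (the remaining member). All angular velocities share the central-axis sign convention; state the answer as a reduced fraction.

94/25

N_ring = 25 + 2·22 = 69
25(ω_s−ω_c) = −69(ω_r−ω_c),  ω_r=0, ω_c=1
ω_s = 1 − (69/25)(0−1) = 94/25
ω_s/ω_c = 94/25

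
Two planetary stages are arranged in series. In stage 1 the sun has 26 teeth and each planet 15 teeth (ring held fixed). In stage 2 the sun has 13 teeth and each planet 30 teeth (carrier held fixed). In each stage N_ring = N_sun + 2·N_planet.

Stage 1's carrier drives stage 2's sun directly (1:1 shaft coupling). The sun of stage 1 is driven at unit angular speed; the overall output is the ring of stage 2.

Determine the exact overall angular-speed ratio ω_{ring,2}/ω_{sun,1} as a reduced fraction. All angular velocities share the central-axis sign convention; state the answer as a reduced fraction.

Stage 1: N_ring = 26 + 2·15 = 56
Stage 1: 26(ω_s−ω_c) = −56(ω_r−ω_c),  ω_r=0, ω_s=1
Stage 1: 26(1−ω_c) = −56(0−ω_c)  ⇒  82ω_c = 26  ⇒  ω_c = 13/41
  ⇒ ω_c¹/ω_s¹ = 13/41
Stage 2: N_ring = 13 + 2·30 = 73
Stage 2: 13(ω_s−ω_c) = −73(ω_r−ω_c),  ω_c=0, ω_s=1
Stage 2: ω_r = 0 − (13/73)(1−0) = -13/73
  ⇒ ω_r²/ω_s² = -13/73
Coupling ω_s² = ω_c¹ ⇒ overall = 13/41 × -13/73 = -169/2993

-169/2993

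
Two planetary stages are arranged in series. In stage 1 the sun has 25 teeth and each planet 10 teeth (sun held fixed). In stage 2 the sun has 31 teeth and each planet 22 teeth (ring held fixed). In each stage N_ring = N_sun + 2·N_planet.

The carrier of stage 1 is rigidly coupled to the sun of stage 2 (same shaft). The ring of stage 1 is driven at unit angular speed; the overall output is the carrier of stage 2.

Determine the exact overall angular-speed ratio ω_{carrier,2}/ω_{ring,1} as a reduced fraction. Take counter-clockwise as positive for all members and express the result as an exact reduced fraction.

279/1484

Stage 1: N_ring = 25 + 2·10 = 45
Stage 1: 25(ω_s−ω_c) = −45(ω_r−ω_c),  ω_s=0, ω_r=1
Stage 1: 25(0−ω_c) = −45(1−ω_c)  ⇒  70ω_c = 45  ⇒  ω_c = 9/14
  ⇒ ω_c¹/ω_r¹ = 9/14
Stage 2: N_ring = 31 + 2·22 = 75
Stage 2: 31(ω_s−ω_c) = −75(ω_r−ω_c),  ω_r=0, ω_s=1
Stage 2: 31(1−ω_c) = −75(0−ω_c)  ⇒  106ω_c = 31  ⇒  ω_c = 31/106
  ⇒ ω_c²/ω_s² = 31/106
Coupling ω_s² = ω_c¹ ⇒ overall = 9/14 × 31/106 = 279/1484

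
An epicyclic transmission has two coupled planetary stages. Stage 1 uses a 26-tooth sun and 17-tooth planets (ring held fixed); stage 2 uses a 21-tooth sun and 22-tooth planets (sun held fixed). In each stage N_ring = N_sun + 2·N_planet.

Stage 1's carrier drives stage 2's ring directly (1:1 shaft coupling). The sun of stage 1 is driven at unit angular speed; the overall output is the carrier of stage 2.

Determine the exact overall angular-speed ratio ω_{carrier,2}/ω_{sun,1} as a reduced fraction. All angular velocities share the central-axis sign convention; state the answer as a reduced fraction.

Stage 1: N_ring = 26 + 2·17 = 60
Stage 1: 26(ω_s−ω_c) = −60(ω_r−ω_c),  ω_r=0, ω_s=1
Stage 1: 26(1−ω_c) = −60(0−ω_c)  ⇒  86ω_c = 26  ⇒  ω_c = 13/43
  ⇒ ω_c¹/ω_s¹ = 13/43
Stage 2: N_ring = 21 + 2·22 = 65
Stage 2: 21(ω_s−ω_c) = −65(ω_r−ω_c),  ω_s=0, ω_r=1
Stage 2: 21(0−ω_c) = −65(1−ω_c)  ⇒  86ω_c = 65  ⇒  ω_c = 65/86
  ⇒ ω_c²/ω_r² = 65/86
Coupling ω_r² = ω_c¹ ⇒ overall = 13/43 × 65/86 = 845/3698

845/3698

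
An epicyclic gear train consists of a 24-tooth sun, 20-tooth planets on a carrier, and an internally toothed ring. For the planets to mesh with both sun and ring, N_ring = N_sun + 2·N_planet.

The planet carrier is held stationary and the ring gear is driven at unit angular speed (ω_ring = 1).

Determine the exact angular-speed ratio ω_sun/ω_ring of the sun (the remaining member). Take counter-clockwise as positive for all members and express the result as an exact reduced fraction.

-8/3

N_ring = 24 + 2·20 = 64
24(ω_s−ω_c) = −64(ω_r−ω_c),  ω_c=0, ω_r=1
ω_s = 0 − (64/24)(1−0) = -8/3
ω_s/ω_r = -8/3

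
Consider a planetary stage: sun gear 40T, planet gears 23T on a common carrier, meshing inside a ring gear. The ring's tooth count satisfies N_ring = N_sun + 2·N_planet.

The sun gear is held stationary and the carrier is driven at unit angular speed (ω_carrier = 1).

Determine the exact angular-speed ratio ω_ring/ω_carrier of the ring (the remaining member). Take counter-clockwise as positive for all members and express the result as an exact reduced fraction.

63/43

N_ring = 40 + 2·23 = 86
40(ω_s−ω_c) = −86(ω_r−ω_c),  ω_s=0, ω_c=1
ω_r = 1 − (40/86)(0−1) = 63/43
ω_r/ω_c = 63/43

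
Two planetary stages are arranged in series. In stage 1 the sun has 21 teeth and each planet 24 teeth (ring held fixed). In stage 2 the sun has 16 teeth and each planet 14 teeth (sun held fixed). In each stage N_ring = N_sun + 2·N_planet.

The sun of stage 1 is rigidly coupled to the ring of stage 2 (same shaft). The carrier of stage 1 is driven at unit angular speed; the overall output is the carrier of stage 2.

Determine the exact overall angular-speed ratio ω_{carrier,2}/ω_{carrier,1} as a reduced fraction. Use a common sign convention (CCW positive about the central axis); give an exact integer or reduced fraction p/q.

Stage 1: N_ring = 21 + 2·24 = 69
Stage 1: 21(ω_s−ω_c) = −69(ω_r−ω_c),  ω_r=0, ω_c=1
Stage 1: ω_s = 1 − (69/21)(0−1) = 30/7
  ⇒ ω_s¹/ω_c¹ = 30/7
Stage 2: N_ring = 16 + 2·14 = 44
Stage 2: 16(ω_s−ω_c) = −44(ω_r−ω_c),  ω_s=0, ω_r=1
Stage 2: 16(0−ω_c) = −44(1−ω_c)  ⇒  60ω_c = 44  ⇒  ω_c = 11/15
  ⇒ ω_c²/ω_r² = 11/15
Coupling ω_r² = ω_s¹ ⇒ overall = 30/7 × 11/15 = 22/7

22/7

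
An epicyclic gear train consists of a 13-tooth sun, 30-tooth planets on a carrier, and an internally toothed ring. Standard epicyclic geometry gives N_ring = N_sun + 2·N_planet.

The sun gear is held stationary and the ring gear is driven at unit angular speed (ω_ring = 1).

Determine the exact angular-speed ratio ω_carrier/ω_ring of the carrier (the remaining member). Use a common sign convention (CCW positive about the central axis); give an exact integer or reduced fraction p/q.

N_ring = 13 + 2·30 = 73
13(ω_s−ω_c) = −73(ω_r−ω_c),  ω_s=0, ω_r=1
13(0−ω_c) = −73(1−ω_c)  ⇒  86ω_c = 73  ⇒  ω_c = 73/86
ω_c/ω_r = 73/86

73/86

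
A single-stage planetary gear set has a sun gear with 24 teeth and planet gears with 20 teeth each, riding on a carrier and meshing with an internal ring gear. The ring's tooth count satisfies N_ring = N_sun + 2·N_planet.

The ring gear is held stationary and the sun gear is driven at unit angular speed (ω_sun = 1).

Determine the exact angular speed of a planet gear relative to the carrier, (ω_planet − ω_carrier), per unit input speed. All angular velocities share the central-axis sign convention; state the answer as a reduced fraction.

-48/55

N_ring = 24 + 2·20 = 64
24(ω_s−ω_c) = −64(ω_r−ω_c),  ω_r=0, ω_s=1
24(1−ω_c) = −64(0−ω_c)  ⇒  88ω_c = 24  ⇒  ω_c = 3/11
sun–planet: 24·(1−3/11) = −20·(ω_p−ω_c)  ⇒  ω_p−ω_c = −(24/20)·(8/11) = -48/55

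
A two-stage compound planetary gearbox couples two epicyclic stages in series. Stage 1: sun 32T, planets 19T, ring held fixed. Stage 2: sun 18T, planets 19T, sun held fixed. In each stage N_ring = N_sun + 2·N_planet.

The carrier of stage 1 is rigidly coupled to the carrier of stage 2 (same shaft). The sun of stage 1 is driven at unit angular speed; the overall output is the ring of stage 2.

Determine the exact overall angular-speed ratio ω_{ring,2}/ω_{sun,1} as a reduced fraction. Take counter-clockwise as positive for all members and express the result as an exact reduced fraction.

148/357

Stage 1: N_ring = 32 + 2·19 = 70
Stage 1: 32(ω_s−ω_c) = −70(ω_r−ω_c),  ω_r=0, ω_s=1
Stage 1: 32(1−ω_c) = −70(0−ω_c)  ⇒  102ω_c = 32  ⇒  ω_c = 16/51
  ⇒ ω_c¹/ω_s¹ = 16/51
Stage 2: N_ring = 18 + 2·19 = 56
Stage 2: 18(ω_s−ω_c) = −56(ω_r−ω_c),  ω_s=0, ω_c=1
Stage 2: ω_r = 1 − (18/56)(0−1) = 37/28
  ⇒ ω_r²/ω_c² = 37/28
Coupling ω_c² = ω_c¹ ⇒ overall = 16/51 × 37/28 = 148/357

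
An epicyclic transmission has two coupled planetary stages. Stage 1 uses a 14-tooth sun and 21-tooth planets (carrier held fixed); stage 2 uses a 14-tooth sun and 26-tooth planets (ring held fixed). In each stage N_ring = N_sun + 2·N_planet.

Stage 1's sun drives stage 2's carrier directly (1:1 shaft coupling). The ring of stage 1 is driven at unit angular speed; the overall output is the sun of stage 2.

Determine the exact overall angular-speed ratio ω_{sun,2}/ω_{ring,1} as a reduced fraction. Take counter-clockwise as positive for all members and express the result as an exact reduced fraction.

Stage 1: N_ring = 14 + 2·21 = 56
Stage 1: 14(ω_s−ω_c) = −56(ω_r−ω_c),  ω_c=0, ω_r=1
Stage 1: ω_s = 0 − (56/14)(1−0) = -4
  ⇒ ω_s¹/ω_r¹ = -4
Stage 2: N_ring = 14 + 2·26 = 66
Stage 2: 14(ω_s−ω_c) = −66(ω_r−ω_c),  ω_r=0, ω_c=1
Stage 2: ω_s = 1 − (66/14)(0−1) = 40/7
  ⇒ ω_s²/ω_c² = 40/7
Coupling ω_c² = ω_s¹ ⇒ overall = -4 × 40/7 = -160/7

-160/7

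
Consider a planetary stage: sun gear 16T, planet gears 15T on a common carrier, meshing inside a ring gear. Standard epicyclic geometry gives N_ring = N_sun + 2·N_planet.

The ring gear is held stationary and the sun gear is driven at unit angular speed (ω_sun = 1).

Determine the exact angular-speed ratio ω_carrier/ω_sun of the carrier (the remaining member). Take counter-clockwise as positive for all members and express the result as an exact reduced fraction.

N_ring = 16 + 2·15 = 46
16(ω_s−ω_c) = −46(ω_r−ω_c),  ω_r=0, ω_s=1
16(1−ω_c) = −46(0−ω_c)  ⇒  62ω_c = 16  ⇒  ω_c = 8/31
ω_c/ω_s = 8/31

8/31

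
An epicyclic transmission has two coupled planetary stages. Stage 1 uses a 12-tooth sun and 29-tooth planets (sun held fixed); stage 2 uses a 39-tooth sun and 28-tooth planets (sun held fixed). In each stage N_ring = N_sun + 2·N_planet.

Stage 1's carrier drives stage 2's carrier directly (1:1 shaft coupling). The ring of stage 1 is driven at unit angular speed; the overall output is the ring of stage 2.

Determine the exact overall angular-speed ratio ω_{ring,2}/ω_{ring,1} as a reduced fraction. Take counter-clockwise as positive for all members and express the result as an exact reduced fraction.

Stage 1: N_ring = 12 + 2·29 = 70
Stage 1: 12(ω_s−ω_c) = −70(ω_r−ω_c),  ω_s=0, ω_r=1
Stage 1: 12(0−ω_c) = −70(1−ω_c)  ⇒  82ω_c = 70  ⇒  ω_c = 35/41
  ⇒ ω_c¹/ω_r¹ = 35/41
Stage 2: N_ring = 39 + 2·28 = 95
Stage 2: 39(ω_s−ω_c) = −95(ω_r−ω_c),  ω_s=0, ω_c=1
Stage 2: ω_r = 1 − (39/95)(0−1) = 134/95
  ⇒ ω_r²/ω_c² = 134/95
Coupling ω_c² = ω_c¹ ⇒ overall = 35/41 × 134/95 = 938/779

938/779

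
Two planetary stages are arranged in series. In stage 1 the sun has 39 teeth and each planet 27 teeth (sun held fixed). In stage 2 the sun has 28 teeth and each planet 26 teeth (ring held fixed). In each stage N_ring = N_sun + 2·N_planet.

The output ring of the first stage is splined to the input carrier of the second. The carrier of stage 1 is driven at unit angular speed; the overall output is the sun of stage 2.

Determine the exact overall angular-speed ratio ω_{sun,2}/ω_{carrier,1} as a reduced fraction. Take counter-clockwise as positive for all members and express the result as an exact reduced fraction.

1188/217

Stage 1: N_ring = 39 + 2·27 = 93
Stage 1: 39(ω_s−ω_c) = −93(ω_r−ω_c),  ω_s=0, ω_c=1
Stage 1: ω_r = 1 − (39/93)(0−1) = 44/31
  ⇒ ω_r¹/ω_c¹ = 44/31
Stage 2: N_ring = 28 + 2·26 = 80
Stage 2: 28(ω_s−ω_c) = −80(ω_r−ω_c),  ω_r=0, ω_c=1
Stage 2: ω_s = 1 − (80/28)(0−1) = 27/7
  ⇒ ω_s²/ω_c² = 27/7
Coupling ω_c² = ω_r¹ ⇒ overall = 44/31 × 27/7 = 1188/217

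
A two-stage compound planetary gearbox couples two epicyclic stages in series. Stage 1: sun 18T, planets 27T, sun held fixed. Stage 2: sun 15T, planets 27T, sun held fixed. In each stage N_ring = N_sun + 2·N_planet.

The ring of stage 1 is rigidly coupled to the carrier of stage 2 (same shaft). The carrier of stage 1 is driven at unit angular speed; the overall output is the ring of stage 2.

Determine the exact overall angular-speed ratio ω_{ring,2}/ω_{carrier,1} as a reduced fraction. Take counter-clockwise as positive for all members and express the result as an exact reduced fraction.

35/23

Stage 1: N_ring = 18 + 2·27 = 72
Stage 1: 18(ω_s−ω_c) = −72(ω_r−ω_c),  ω_s=0, ω_c=1
Stage 1: ω_r = 1 − (18/72)(0−1) = 5/4
  ⇒ ω_r¹/ω_c¹ = 5/4
Stage 2: N_ring = 15 + 2·27 = 69
Stage 2: 15(ω_s−ω_c) = −69(ω_r−ω_c),  ω_s=0, ω_c=1
Stage 2: ω_r = 1 − (15/69)(0−1) = 28/23
  ⇒ ω_r²/ω_c² = 28/23
Coupling ω_c² = ω_r¹ ⇒ overall = 5/4 × 28/23 = 35/23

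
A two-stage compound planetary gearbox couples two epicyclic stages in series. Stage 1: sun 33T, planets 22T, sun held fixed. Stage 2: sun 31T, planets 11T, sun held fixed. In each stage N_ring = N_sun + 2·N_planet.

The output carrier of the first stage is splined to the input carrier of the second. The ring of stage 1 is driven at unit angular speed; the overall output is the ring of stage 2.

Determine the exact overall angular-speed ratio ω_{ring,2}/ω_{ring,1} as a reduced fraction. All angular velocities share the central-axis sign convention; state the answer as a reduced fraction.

Stage 1: N_ring = 33 + 2·22 = 77
Stage 1: 33(ω_s−ω_c) = −77(ω_r−ω_c),  ω_s=0, ω_r=1
Stage 1: 33(0−ω_c) = −77(1−ω_c)  ⇒  110ω_c = 77  ⇒  ω_c = 7/10
  ⇒ ω_c¹/ω_r¹ = 7/10
Stage 2: N_ring = 31 + 2·11 = 53
Stage 2: 31(ω_s−ω_c) = −53(ω_r−ω_c),  ω_s=0, ω_c=1
Stage 2: ω_r = 1 − (31/53)(0−1) = 84/53
  ⇒ ω_r²/ω_c² = 84/53
Coupling ω_c² = ω_c¹ ⇒ overall = 7/10 × 84/53 = 294/265

294/265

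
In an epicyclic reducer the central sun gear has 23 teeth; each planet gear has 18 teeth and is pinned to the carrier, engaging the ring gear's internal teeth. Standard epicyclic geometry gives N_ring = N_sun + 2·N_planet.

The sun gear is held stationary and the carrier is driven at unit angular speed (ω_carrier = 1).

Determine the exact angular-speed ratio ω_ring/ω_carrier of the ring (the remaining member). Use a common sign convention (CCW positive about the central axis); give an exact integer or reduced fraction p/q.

82/59

N_ring = 23 + 2·18 = 59
23(ω_s−ω_c) = −59(ω_r−ω_c),  ω_s=0, ω_c=1
ω_r = 1 − (23/59)(0−1) = 82/59
ω_r/ω_c = 82/59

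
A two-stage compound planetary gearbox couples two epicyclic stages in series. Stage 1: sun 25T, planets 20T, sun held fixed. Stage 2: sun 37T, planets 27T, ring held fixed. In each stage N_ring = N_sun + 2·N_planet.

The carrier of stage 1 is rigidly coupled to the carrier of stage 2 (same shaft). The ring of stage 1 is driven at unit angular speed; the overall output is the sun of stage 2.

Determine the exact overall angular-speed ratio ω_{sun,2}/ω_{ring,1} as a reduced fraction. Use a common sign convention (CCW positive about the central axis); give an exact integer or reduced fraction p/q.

Stage 1: N_ring = 25 + 2·20 = 65
Stage 1: 25(ω_s−ω_c) = −65(ω_r−ω_c),  ω_s=0, ω_r=1
Stage 1: 25(0−ω_c) = −65(1−ω_c)  ⇒  90ω_c = 65  ⇒  ω_c = 13/18
  ⇒ ω_c¹/ω_r¹ = 13/18
Stage 2: N_ring = 37 + 2·27 = 91
Stage 2: 37(ω_s−ω_c) = −91(ω_r−ω_c),  ω_r=0, ω_c=1
Stage 2: ω_s = 1 − (91/37)(0−1) = 128/37
  ⇒ ω_s²/ω_c² = 128/37
Coupling ω_c² = ω_c¹ ⇒ overall = 13/18 × 128/37 = 832/333

832/333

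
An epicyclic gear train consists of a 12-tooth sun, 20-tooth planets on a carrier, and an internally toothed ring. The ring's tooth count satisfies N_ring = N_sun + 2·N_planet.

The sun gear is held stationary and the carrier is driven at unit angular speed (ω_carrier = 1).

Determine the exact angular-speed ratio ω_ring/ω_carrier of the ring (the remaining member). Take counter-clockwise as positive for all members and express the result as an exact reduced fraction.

N_ring = 12 + 2·20 = 52
12(ω_s−ω_c) = −52(ω_r−ω_c),  ω_s=0, ω_c=1
ω_r = 1 − (12/52)(0−1) = 16/13
ω_r/ω_c = 16/13

16/13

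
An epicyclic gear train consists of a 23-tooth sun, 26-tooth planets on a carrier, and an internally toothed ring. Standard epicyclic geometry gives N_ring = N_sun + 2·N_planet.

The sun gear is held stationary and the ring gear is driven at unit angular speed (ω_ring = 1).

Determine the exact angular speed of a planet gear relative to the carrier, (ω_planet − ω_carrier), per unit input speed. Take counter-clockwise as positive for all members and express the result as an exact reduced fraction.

1725/2548

N_ring = 23 + 2·26 = 75
23(ω_s−ω_c) = −75(ω_r−ω_c),  ω_s=0, ω_r=1
23(0−ω_c) = −75(1−ω_c)  ⇒  98ω_c = 75  ⇒  ω_c = 75/98
sun–planet: 23·(0−75/98) = −26·(ω_p−ω_c)  ⇒  ω_p−ω_c = −(23/26)·(-75/98) = 1725/2548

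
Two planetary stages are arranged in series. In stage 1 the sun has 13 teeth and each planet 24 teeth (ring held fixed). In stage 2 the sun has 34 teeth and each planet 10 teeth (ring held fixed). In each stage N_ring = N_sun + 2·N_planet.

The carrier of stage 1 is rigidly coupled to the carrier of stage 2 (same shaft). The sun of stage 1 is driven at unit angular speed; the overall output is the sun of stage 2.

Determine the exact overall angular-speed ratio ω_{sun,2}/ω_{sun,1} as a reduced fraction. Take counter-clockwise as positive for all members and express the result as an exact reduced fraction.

Stage 1: N_ring = 13 + 2·24 = 61
Stage 1: 13(ω_s−ω_c) = −61(ω_r−ω_c),  ω_r=0, ω_s=1
Stage 1: 13(1−ω_c) = −61(0−ω_c)  ⇒  74ω_c = 13  ⇒  ω_c = 13/74
  ⇒ ω_c¹/ω_s¹ = 13/74
Stage 2: N_ring = 34 + 2·10 = 54
Stage 2: 34(ω_s−ω_c) = −54(ω_r−ω_c),  ω_r=0, ω_c=1
Stage 2: ω_s = 1 − (54/34)(0−1) = 44/17
  ⇒ ω_s²/ω_c² = 44/17
Coupling ω_c² = ω_c¹ ⇒ overall = 13/74 × 44/17 = 286/629

286/629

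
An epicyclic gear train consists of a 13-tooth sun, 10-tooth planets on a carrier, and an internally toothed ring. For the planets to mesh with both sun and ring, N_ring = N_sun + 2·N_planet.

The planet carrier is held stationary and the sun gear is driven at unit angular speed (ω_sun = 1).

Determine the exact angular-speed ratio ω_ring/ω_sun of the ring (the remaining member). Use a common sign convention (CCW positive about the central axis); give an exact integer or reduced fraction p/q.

N_ring = 13 + 2·10 = 33
13(ω_s−ω_c) = −33(ω_r−ω_c),  ω_c=0, ω_s=1
ω_r = 0 − (13/33)(1−0) = -13/33
ω_r/ω_s = -13/33

-13/33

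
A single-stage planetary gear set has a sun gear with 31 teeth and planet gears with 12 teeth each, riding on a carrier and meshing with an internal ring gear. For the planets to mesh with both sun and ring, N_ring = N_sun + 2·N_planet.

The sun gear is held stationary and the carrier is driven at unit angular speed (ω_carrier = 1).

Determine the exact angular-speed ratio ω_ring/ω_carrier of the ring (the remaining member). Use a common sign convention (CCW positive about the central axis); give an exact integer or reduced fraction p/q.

N_ring = 31 + 2·12 = 55
31(ω_s−ω_c) = −55(ω_r−ω_c),  ω_s=0, ω_c=1
ω_r = 1 − (31/55)(0−1) = 86/55
ω_r/ω_c = 86/55

86/55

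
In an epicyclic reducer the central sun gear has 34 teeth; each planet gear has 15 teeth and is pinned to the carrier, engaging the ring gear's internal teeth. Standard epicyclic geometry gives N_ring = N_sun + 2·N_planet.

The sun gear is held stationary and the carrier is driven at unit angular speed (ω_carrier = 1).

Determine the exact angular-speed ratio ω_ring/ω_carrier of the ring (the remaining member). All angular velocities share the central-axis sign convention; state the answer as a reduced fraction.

49/32

N_ring = 34 + 2·15 = 64
34(ω_s−ω_c) = −64(ω_r−ω_c),  ω_s=0, ω_c=1
ω_r = 1 − (34/64)(0−1) = 49/32
ω_r/ω_c = 49/32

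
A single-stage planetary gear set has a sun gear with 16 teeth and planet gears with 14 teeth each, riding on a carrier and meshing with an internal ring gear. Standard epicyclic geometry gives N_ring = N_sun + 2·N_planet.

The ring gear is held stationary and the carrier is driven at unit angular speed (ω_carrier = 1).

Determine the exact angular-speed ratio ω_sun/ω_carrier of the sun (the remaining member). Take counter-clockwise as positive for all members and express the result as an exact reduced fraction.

N_ring = 16 + 2·14 = 44
16(ω_s−ω_c) = −44(ω_r−ω_c),  ω_r=0, ω_c=1
ω_s = 1 − (44/16)(0−1) = 15/4
ω_s/ω_c = 15/4

15/4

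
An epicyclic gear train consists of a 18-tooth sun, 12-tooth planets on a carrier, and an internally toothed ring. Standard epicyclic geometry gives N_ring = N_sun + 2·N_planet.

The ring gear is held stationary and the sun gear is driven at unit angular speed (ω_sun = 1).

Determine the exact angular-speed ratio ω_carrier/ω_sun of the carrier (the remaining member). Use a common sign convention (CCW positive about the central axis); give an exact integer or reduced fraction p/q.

N_ring = 18 + 2·12 = 42
18(ω_s−ω_c) = −42(ω_r−ω_c),  ω_r=0, ω_s=1
18(1−ω_c) = −42(0−ω_c)  ⇒  60ω_c = 18  ⇒  ω_c = 3/10
ω_c/ω_s = 3/10

3/10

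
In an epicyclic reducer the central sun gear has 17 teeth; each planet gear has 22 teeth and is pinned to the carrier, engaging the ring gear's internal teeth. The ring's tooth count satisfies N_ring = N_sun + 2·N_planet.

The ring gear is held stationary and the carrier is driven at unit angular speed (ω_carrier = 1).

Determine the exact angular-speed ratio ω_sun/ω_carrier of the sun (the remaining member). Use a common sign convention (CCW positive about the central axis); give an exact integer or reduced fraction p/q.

78/17

N_ring = 17 + 2·22 = 61
17(ω_s−ω_c) = −61(ω_r−ω_c),  ω_r=0, ω_c=1
ω_s = 1 − (61/17)(0−1) = 78/17
ω_s/ω_c = 78/17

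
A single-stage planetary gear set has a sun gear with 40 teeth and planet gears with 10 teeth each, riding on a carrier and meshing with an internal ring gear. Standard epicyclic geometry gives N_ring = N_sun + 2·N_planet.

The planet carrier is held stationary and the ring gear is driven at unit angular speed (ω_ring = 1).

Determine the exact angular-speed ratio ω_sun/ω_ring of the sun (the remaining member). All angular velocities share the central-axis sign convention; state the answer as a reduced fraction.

-3/2

N_ring = 40 + 2·10 = 60
40(ω_s−ω_c) = −60(ω_r−ω_c),  ω_c=0, ω_r=1
ω_s = 0 − (60/40)(1−0) = -3/2
ω_s/ω_r = -3/2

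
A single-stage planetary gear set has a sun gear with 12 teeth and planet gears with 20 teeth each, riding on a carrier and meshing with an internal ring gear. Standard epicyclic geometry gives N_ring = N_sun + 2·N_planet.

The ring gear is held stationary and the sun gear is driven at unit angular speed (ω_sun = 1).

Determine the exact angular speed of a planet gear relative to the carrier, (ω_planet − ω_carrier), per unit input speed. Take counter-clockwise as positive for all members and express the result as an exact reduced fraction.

N_ring = 12 + 2·20 = 52
12(ω_s−ω_c) = −52(ω_r−ω_c),  ω_r=0, ω_s=1
12(1−ω_c) = −52(0−ω_c)  ⇒  64ω_c = 12  ⇒  ω_c = 3/16
sun–planet: 12·(1−3/16) = −20·(ω_p−ω_c)  ⇒  ω_p−ω_c = −(12/20)·(13/16) = -39/80

-39/80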